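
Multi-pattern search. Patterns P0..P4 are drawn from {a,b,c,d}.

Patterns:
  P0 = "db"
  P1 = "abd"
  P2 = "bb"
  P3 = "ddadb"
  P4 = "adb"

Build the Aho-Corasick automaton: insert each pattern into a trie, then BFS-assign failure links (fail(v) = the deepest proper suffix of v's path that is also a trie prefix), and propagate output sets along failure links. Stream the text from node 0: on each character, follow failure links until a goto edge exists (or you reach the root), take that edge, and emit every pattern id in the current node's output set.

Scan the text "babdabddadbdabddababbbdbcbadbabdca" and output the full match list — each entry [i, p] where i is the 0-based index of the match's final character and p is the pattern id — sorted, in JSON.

Build automaton:
Trie nodes:
  0='ε' goto a→3 b→6 d→1
  1='d' goto b→2 d→8
  2='db' goto ·  ←P0
  3='a' goto b→4 d→12
  4='ab' goto d→5
  5='abd' goto ·  ←P1
  6='b' goto b→7
  7='bb' goto ·  ←P2
  8='dd' goto a→9
  9='dda' goto d→10
  10='ddad' goto b→11
  11='ddadb' goto ·  ←P3
  12='ad' goto b→13
  13='adb' goto ·  ←P4

BFS fail/out derivation:
  fail(1) 'd': from fail(0)=0 chase 'd': 0 ⇒ 0;  out=∅∪out(0)=∅
  fail(3) 'a': from fail(0)=0 chase 'a': 0 ⇒ 0;  out=∅∪out(0)=∅
  fail(6) 'b': from fail(0)=0 chase 'b': 0 ⇒ 0;  out=∅∪out(0)=∅
  fail(2) 'db': from fail(1)=0 chase 'b': 0 ⇒ 6;  out={0}∪out(6)={0}
  fail(4) 'ab': from fail(3)=0 chase 'b': 0 ⇒ 6;  out=∅∪out(6)=∅
  fail(7) 'bb': from fail(6)=0 chase 'b': 0 ⇒ 6;  out={2}∪out(6)={2}
  fail(8) 'dd': from fail(1)=0 chase 'd': 0 ⇒ 1;  out=∅∪out(1)=∅
  fail(12) 'ad': from fail(3)=0 chase 'd': 0 ⇒ 1;  out=∅∪out(1)=∅
  fail(5) 'abd': from fail(4)=6 chase 'd': 6→0 ⇒ 1;  out={1}∪out(1)={1}
  fail(9) 'dda': from fail(8)=1 chase 'a': 1→0 ⇒ 3;  out=∅∪out(3)=∅
  fail(13) 'adb': from fail(12)=1 chase 'b': 1 ⇒ 2;  out={4}∪out(2)={0,4}
  fail(10) 'ddad': from fail(9)=3 chase 'd': 3 ⇒ 12;  out=∅∪out(12)=∅
  fail(11) 'ddadb': from fail(10)=12 chase 'b': 12 ⇒ 13;  out={3}∪out(13)={0,3,4}

Scan:
pos 0 'b': at 6
pos 1 'a': at 3 (via fail)
pos 2 'b': at 4
pos 3 'd': at 5  → match P1@[1:3]
pos 4 'a': at 3 (via fail)
pos 5 'b': at 4
pos 6 'd': at 5  → match P1@[4:6]
pos 7 'd': at 8 (via fail)
pos 8 'a': at 9
pos 9 'd': at 10
pos 10 'b': at 11  → match P0@[9:10],P3@[6:10],P4@[8:10]
pos 11 'd': at 1 (via fail)
pos 12 'a': at 3 (via fail)
pos 13 'b': at 4
pos 14 'd': at 5  → match P1@[12:14]
pos 15 'd': at 8 (via fail)
pos 16 'a': at 9
pos 17 'b': at 4 (via fail)
pos 18 'a': at 3 (via fail)
pos 19 'b': at 4
pos 20 'b': at 7 (via fail)  → match P2@[19:20]
pos 21 'b': at 7 (via fail)  → match P2@[20:21]
pos 22 'd': at 1 (via fail)
pos 23 'b': at 2  → match P0@[22:23]
pos 24 'c': at 0 (via fail)
pos 25 'b': at 6
pos 26 'a': at 3 (via fail)
pos 27 'd': at 12
pos 28 'b': at 13  → match P0@[27:28],P4@[26:28]
pos 29 'a': at 3 (via fail)
pos 30 'b': at 4
pos 31 'd': at 5  → match P1@[29:31]
pos 32 'c': at 0 (via fail)
pos 33 'a': at 3

All matches (sorted): [[3,1],[6,1],[10,0],[10,3],[10,4],[14,1],[20,2],[21,2],[23,0],[28,0],[28,4],[31,1]]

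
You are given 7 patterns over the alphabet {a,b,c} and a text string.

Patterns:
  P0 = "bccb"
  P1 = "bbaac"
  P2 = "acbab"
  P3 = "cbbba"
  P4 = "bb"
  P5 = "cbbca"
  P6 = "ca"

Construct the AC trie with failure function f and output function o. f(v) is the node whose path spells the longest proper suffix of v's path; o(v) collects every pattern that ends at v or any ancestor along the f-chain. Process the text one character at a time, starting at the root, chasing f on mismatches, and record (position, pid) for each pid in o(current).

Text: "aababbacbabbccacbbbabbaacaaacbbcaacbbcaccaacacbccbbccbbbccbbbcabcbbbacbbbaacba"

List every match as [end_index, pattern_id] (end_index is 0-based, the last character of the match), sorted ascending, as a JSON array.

Build:
Trie nodes:
  n0 'ε': a→9 b→1 c→14
  n1 'b': b→5 c→2
  n2 'bc': c→3
  n3 'bcc': b→4
  n4 'bccb': ·  [P0 ends]
  n5 'bb': a→6  [P4 ends]
  n6 'bba': a→7
  n7 'bbaa': c→8
  n8 'bbaac': ·  [P1 ends]
  n9 'a': c→10
  n10 'ac': b→11
  n11 'acb': a→12
  n12 'acba': b→13
  n13 'acbab': ·  [P2 ends]
  n14 'c': a→21 b→15
  n15 'cb': b→16
  n16 'cbb': b→17 c→19
  n17 'cbbb': a→18
  n18 'cbbba': ·  [P3 ends]
  n19 'cbbc': a→20
  n20 'cbbca': ·  [P5 ends]
  n21 'ca': ·  [P6 ends]

Failure links (BFS by depth):
  n1('b'): parent n0 fail=0; on 'b' 0 → fail=0;  out ∅∪∅=∅
  n9('a'): parent n0 fail=0; on 'a' 0 → fail=0;  out ∅∪∅=∅
  n14('c'): parent n0 fail=0; on 'c' 0 → fail=0;  out ∅∪∅=∅
  n2('bc'): parent n1 fail=0; on 'c' 0 → fail=14;  out ∅∪∅=∅
  n5('bb'): parent n1 fail=0; on 'b' 0 → fail=1;  out {4}∪∅={4}
  n10('ac'): parent n9 fail=0; on 'c' 0 → fail=14;  out ∅∪∅=∅
  n15('cb'): parent n14 fail=0; on 'b' 0 → fail=1;  out ∅∪∅=∅
  n21('ca'): parent n14 fail=0; on 'a' 0 → fail=9;  out {6}∪∅={6}
  n3('bcc'): parent n2 fail=14; on 'c' 14→0 → fail=14;  out ∅∪∅=∅
  n6('bba'): parent n5 fail=1; on 'a' 1→0 → fail=9;  out ∅∪∅=∅
  n11('acb'): parent n10 fail=14; on 'b' 14 → fail=15;  out ∅∪∅=∅
  n16('cbb'): parent n15 fail=1; on 'b' 1 → fail=5;  out ∅∪{4}={4}
  n4('bccb'): parent n3 fail=14; on 'b' 14 → fail=15;  out {0}∪∅={0}
  n7('bbaa'): parent n6 fail=9; on 'a' 9→0 → fail=9;  out ∅∪∅=∅
  n12('acba'): parent n11 fail=15; on 'a' 15→1→0 → fail=9;  out ∅∪∅=∅
  n17('cbbb'): parent n16 fail=5; on 'b' 5→1 → fail=5;  out ∅∪{4}={4}
  n19('cbbc'): parent n16 fail=5; on 'c' 5→1 → fail=2;  out ∅∪∅=∅
  n8('bbaac'): parent n7 fail=9; on 'c' 9 → fail=10;  out {1}∪∅={1}
  n13('acbab'): parent n12 fail=9; on 'b' 9→0 → fail=1;  out {2}∪∅={2}
  n18('cbbba'): parent n17 fail=5; on 'a' 5 → fail=6;  out {3}∪∅={3}
  n20('cbbca'): parent n19 fail=2; on 'a' 2→14 → fail=21;  out {5}∪{6}={5,6}

Text stream:
[0] read 'a'  n0⇒n9
[1] read 'a'  n9⇒n9 ·f
[2] read 'b'  n9⇒n1 ·f
[3] read 'a'  n1⇒n9 ·f
[4] read 'b'  n9⇒n1 ·f
[5] read 'b'  n1⇒n5  emit P4@[4:5]
[6] read 'a'  n5⇒n6
[7] read 'c'  n6⇒n10 ·f
[8] read 'b'  n10⇒n11
[9] read 'a'  n11⇒n12
[10] read 'b'  n12⇒n13  emit P2@[6:10]
[11] read 'b'  n13⇒n5 ·f  emit P4@[10:11]
[12] read 'c'  n5⇒n2 ·f
[13] read 'c'  n2⇒n3
[14] read 'a'  n3⇒n21 ·f  emit P6@[13:14]
[15] read 'c'  n21⇒n10 ·f
[16] read 'b'  n10⇒n11
[17] read 'b'  n11⇒n16 ·f  emit P4@[16:17]
[18] read 'b'  n16⇒n17  emit P4@[17:18]
[19] read 'a'  n17⇒n18  emit P3@[15:19]
[20] read 'b'  n18⇒n1 ·f
[21] read 'b'  n1⇒n5  emit P4@[20:21]
[22] read 'a'  n5⇒n6
[23] read 'a'  n6⇒n7
[24] read 'c'  n7⇒n8  emit P1@[20:24]
[25] read 'a'  n8⇒n21 ·f  emit P6@[24:25]
[26] read 'a'  n21⇒n9 ·f
[27] read 'a'  n9⇒n9 ·f
[28] read 'c'  n9⇒n10
[29] read 'b'  n10⇒n11
[30] read 'b'  n11⇒n16 ·f  emit P4@[29:30]
[31] read 'c'  n16⇒n19
[32] read 'a'  n19⇒n20  emit P5@[28:32],P6@[31:32]
[33] read 'a'  n20⇒n9 ·f
[34] read 'c'  n9⇒n10
[35] read 'b'  n10⇒n11
[36] read 'b'  n11⇒n16 ·f  emit P4@[35:36]
[37] read 'c'  n16⇒n19
[38] read 'a'  n19⇒n20  emit P5@[34:38],P6@[37:38]
[39] read 'c'  n20⇒n10 ·f
[40] read 'c'  n10⇒n14 ·f
[41] read 'a'  n14⇒n21  emit P6@[40:41]
[42] read 'a'  n21⇒n9 ·f
[43] read 'c'  n9⇒n10
[44] read 'a'  n10⇒n21 ·f  emit P6@[43:44]
[45] read 'c'  n21⇒n10 ·f
[46] read 'b'  n10⇒n11
[47] read 'c'  n11⇒n2 ·f
[48] read 'c'  n2⇒n3
[49] read 'b'  n3⇒n4  emit P0@[46:49]
[50] read 'b'  n4⇒n16 ·f  emit P4@[49:50]
[51] read 'c'  n16⇒n19
[52] read 'c'  n19⇒n3 ·f
[53] read 'b'  n3⇒n4  emit P0@[50:53]
[54] read 'b'  n4⇒n16 ·f  emit P4@[53:54]
[55] read 'b'  n16⇒n17  emit P4@[54:55]
[56] read 'c'  n17⇒n2 ·f
[57] read 'c'  n2⇒n3
[58] read 'b'  n3⇒n4  emit P0@[55:58]
[59] read 'b'  n4⇒n16 ·f  emit P4@[58:59]
[60] read 'b'  n16⇒n17  emit P4@[59:60]
[61] read 'c'  n17⇒n2 ·f
[62] read 'a'  n2⇒n21 ·f  emit P6@[61:62]
[63] read 'b'  n21⇒n1 ·f
[64] read 'c'  n1⇒n2
[65] read 'b'  n2⇒n15 ·f
[66] read 'b'  n15⇒n16  emit P4@[65:66]
[67] read 'b'  n16⇒n17  emit P4@[66:67]
[68] read 'a'  n17⇒n18  emit P3@[64:68]
[69] read 'c'  n18⇒n10 ·f
[70] read 'b'  n10⇒n11
[71] read 'b'  n11⇒n16 ·f  emit P4@[70:71]
[72] read 'b'  n16⇒n17  emit P4@[71:72]
[73] read 'a'  n17⇒n18  emit P3@[69:73]
[74] read 'a'  n18⇒n7 ·f
[75] read 'c'  n7⇒n8  emit P1@[71:75]
[76] read 'b'  n8⇒n11 ·f
[77] read 'a'  n11⇒n12

Matches: [[5,4],[10,2],[11,4],[14,6],[17,4],[18,4],[19,3],[21,4],[24,1],[25,6],[30,4],[32,5],[32,6],[36,4],[38,5],[38,6],[41,6],[44,6],[49,0],[50,4],[53,0],[54,4],[55,4],[58,0],[59,4],[60,4],[62,6],[66,4],[67,4],[68,3],[71,4],[72,4],[73,3],[75,1]]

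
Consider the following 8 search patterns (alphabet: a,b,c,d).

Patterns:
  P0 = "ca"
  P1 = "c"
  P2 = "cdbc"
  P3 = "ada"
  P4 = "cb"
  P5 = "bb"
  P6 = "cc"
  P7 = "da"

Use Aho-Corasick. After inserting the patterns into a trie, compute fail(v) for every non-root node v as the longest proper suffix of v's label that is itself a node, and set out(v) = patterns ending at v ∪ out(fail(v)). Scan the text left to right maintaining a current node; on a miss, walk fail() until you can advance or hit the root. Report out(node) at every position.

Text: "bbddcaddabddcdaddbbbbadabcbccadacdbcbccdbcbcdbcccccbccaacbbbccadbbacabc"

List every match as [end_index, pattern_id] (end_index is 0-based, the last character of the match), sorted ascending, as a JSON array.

Construct AC machine:
Trie nodes:
  0='ε' goto a→6 b→10 c→1 d→13
  1='c' goto a→2 b→9 c→12 d→3  ←P1
  2='ca' goto ·  ←P0
  3='cd' goto b→4
  4='cdb' goto c→5
  5='cdbc' goto ·  ←P2
  6='a' goto d→7
  7='ad' goto a→8
  8='ada' goto ·  ←P3
  9='cb' goto ·  ←P4
  10='b' goto b→11
  11='bb' goto ·  ←P5
  12='cc' goto ·  ←P6
  13='d' goto a→14
  14='da' goto ·  ←P7

Failure links (BFS by depth):
  n1('c'): parent n0 fail=0; on 'c' 0 → fail=0;  out {1}∪∅={1}
  n6('a'): parent n0 fail=0; on 'a' 0 → fail=0;  out ∅∪∅=∅
  n10('b'): parent n0 fail=0; on 'b' 0 → fail=0;  out ∅∪∅=∅
  n13('d'): parent n0 fail=0; on 'd' 0 → fail=0;  out ∅∪∅=∅
  n2('ca'): parent n1 fail=0; on 'a' 0 → fail=6;  out {0}∪∅={0}
  n3('cd'): parent n1 fail=0; on 'd' 0 → fail=13;  out ∅∪∅=∅
  n7('ad'): parent n6 fail=0; on 'd' 0 → fail=13;  out ∅∪∅=∅
  n9('cb'): parent n1 fail=0; on 'b' 0 → fail=10;  out {4}∪∅={4}
  n11('bb'): parent n10 fail=0; on 'b' 0 → fail=10;  out {5}∪∅={5}
  n12('cc'): parent n1 fail=0; on 'c' 0 → fail=1;  out {6}∪{1}={1,6}
  n14('da'): parent n13 fail=0; on 'a' 0 → fail=6;  out {7}∪∅={7}
  n4('cdb'): parent n3 fail=13; on 'b' 13→0 → fail=10;  out ∅∪∅=∅
  n8('ada'): parent n7 fail=13; on 'a' 13 → fail=14;  out {3}∪{7}={3,7}
  n5('cdbc'): parent n4 fail=10; on 'c' 10→0 → fail=1;  out {2}∪{1}={1,2}

Scan:
i=0 'b': node 0→10
i=1 'b': node 10→11  emit P5@[0:1]
i=2 'd': node 11→13 ·f
i=3 'd': node 13→13 ·f
i=4 'c': node 13→1 ·f  emit P1@[4:4]
i=5 'a': node 1→2  emit P0@[4:5]
i=6 'd': node 2→7 ·f
i=7 'd': node 7→13 ·f
i=8 'a': node 13→14  emit P7@[7:8]
i=9 'b': node 14→10 ·f
i=10 'd': node 10→13 ·f
i=11 'd': node 13→13 ·f
i=12 'c': node 13→1 ·f  emit P1@[12:12]
i=13 'd': node 1→3
i=14 'a': node 3→14 ·f  emit P7@[13:14]
i=15 'd': node 14→7 ·f
i=16 'd': node 7→13 ·f
i=17 'b': node 13→10 ·f
i=18 'b': node 10→11  emit P5@[17:18]
i=19 'b': node 11→11 ·f  emit P5@[18:19]
i=20 'b': node 11→11 ·f  emit P5@[19:20]
i=21 'a': node 11→6 ·f
i=22 'd': node 6→7
i=23 'a': node 7→8  emit P3@[21:23],P7@[22:23]
i=24 'b': node 8→10 ·f
i=25 'c': node 10→1 ·f  emit P1@[25:25]
i=26 'b': node 1→9  emit P4@[25:26]
i=27 'c': node 9→1 ·f  emit P1@[27:27]
i=28 'c': node 1→12  emit P1@[28:28],P6@[27:28]
i=29 'a': node 12→2 ·f  emit P0@[28:29]
i=30 'd': node 2→7 ·f
i=31 'a': node 7→8  emit P3@[29:31],P7@[30:31]
i=32 'c': node 8→1 ·f  emit P1@[32:32]
i=33 'd': node 1→3
i=34 'b': node 3→4
i=35 'c': node 4→5  emit P1@[35:35],P2@[32:35]
i=36 'b': node 5→9 ·f  emit P4@[35:36]
i=37 'c': node 9→1 ·f  emit P1@[37:37]
i=38 'c': node 1→12  emit P1@[38:38],P6@[37:38]
i=39 'd': node 12→3 ·f
i=40 'b': node 3→4
i=41 'c': node 4→5  emit P1@[41:41],P2@[38:41]
i=42 'b': node 5→9 ·f  emit P4@[41:42]
i=43 'c': node 9→1 ·f  emit P1@[43:43]
i=44 'd': node 1→3
i=45 'b': node 3→4
i=46 'c': node 4→5  emit P1@[46:46],P2@[43:46]
i=47 'c': node 5→12 ·f  emit P1@[47:47],P6@[46:47]
i=48 'c': node 12→12 ·f  emit P1@[48:48],P6@[47:48]
i=49 'c': node 12→12 ·f  emit P1@[49:49],P6@[48:49]
i=50 'c': node 12→12 ·f  emit P1@[50:50],P6@[49:50]
i=51 'b': node 12→9 ·f  emit P4@[50:51]
i=52 'c': node 9→1 ·f  emit P1@[52:52]
i=53 'c': node 1→12  emit P1@[53:53],P6@[52:53]
i=54 'a': node 12→2 ·f  emit P0@[53:54]
i=55 'a': node 2→6 ·f
i=56 'c': node 6→1 ·f  emit P1@[56:56]
i=57 'b': node 1→9  emit P4@[56:57]
i=58 'b': node 9→11 ·f  emit P5@[57:58]
i=59 'b': node 11→11 ·f  emit P5@[58:59]
i=60 'c': node 11→1 ·f  emit P1@[60:60]
i=61 'c': node 1→12  emit P1@[61:61],P6@[60:61]
i=62 'a': node 12→2 ·f  emit P0@[61:62]
i=63 'd': node 2→7 ·f
i=64 'b': node 7→10 ·f
i=65 'b': node 10→11  emit P5@[64:65]
i=66 'a': node 11→6 ·f
i=67 'c': node 6→1 ·f  emit P1@[67:67]
i=68 'a': node 1→2  emit P0@[67:68]
i=69 'b': node 2→10 ·f
i=70 'c': node 10→1 ·f  emit P1@[70:70]

Matches: [[1,5],[4,1],[5,0],[8,7],[12,1],[14,7],[18,5],[19,5],[20,5],[23,3],[23,7],[25,1],[26,4],[27,1],[28,1],[28,6],[29,0],[31,3],[31,7],[32,1],[35,1],[35,2],[36,4],[37,1],[38,1],[38,6],[41,1],[41,2],[42,4],[43,1],[46,1],[46,2],[47,1],[47,6],[48,1],[48,6],[49,1],[49,6],[50,1],[50,6],[51,4],[52,1],[53,1],[53,6],[54,0],[56,1],[57,4],[58,5],[59,5],[60,1],[61,1],[61,6],[62,0],[65,5],[67,1],[68,0],[70,1]]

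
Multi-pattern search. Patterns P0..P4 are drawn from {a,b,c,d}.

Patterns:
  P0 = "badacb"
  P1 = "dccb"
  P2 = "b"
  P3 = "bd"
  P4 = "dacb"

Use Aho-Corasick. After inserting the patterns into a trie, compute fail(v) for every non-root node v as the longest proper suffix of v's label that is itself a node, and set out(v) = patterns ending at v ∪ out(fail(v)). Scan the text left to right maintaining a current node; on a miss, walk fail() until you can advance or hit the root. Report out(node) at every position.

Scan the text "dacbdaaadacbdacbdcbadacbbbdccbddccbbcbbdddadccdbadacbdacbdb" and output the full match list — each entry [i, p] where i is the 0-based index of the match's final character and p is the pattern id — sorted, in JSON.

Build automaton:
Trie (insert patterns):
  0='ε' goto b→1 d→7
  1='b' goto a→2 d→11  ←P2
  2='ba' goto d→3
  3='bad' goto a→4
  4='bada' goto c→5
  5='badac' goto b→6
  6='badacb' goto ·  ←P0
  7='d' goto a→12 c→8
  8='dc' goto c→9
  9='dcc' goto b→10
  10='dccb' goto ·  ←P1
  11='bd' goto ·  ←P3
  12='da' goto c→13
  13='dac' goto b→14
  14='dacb' goto ·  ←P4

Failure links (BFS by depth):
  n1('b'): parent n0 fail=0; on 'b' 0 → fail=0;  out {2}∪∅={2}
  n7('d'): parent n0 fail=0; on 'd' 0 → fail=0;  out ∅∪∅=∅
  n2('ba'): parent n1 fail=0; on 'a' 0 → fail=0;  out ∅∪∅=∅
  n8('dc'): parent n7 fail=0; on 'c' 0 → fail=0;  out ∅∪∅=∅
  n11('bd'): parent n1 fail=0; on 'd' 0 → fail=7;  out {3}∪∅={3}
  n12('da'): parent n7 fail=0; on 'a' 0 → fail=0;  out ∅∪∅=∅
  n3('bad'): parent n2 fail=0; on 'd' 0 → fail=7;  out ∅∪∅=∅
  n9('dcc'): parent n8 fail=0; on 'c' 0 → fail=0;  out ∅∪∅=∅
  n13('dac'): parent n12 fail=0; on 'c' 0 → fail=0;  out ∅∪∅=∅
  n4('bada'): parent n3 fail=7; on 'a' 7 → fail=12;  out ∅∪∅=∅
  n10('dccb'): parent n9 fail=0; on 'b' 0 → fail=1;  out {1}∪{2}={1,2}
  n14('dacb'): parent n13 fail=0; on 'b' 0 → fail=1;  out {4}∪{2}={2,4}
  n5('badac'): parent n4 fail=12; on 'c' 12 → fail=13;  out ∅∪∅=∅
  n6('badacb'): parent n5 fail=13; on 'b' 13 → fail=14;  out {0}∪{2,4}={0,2,4}

Text stream:
pos 0 'd': at 7
pos 1 'a': at 12
pos 2 'c': at 13
pos 3 'b': at 14  emit P2@[3:3],P4@[0:3]
pos 4 'd': at 11 (fail-walked)  emit P3@[3:4]
pos 5 'a': at 12 (fail-walked)
pos 6 'a': at 0 (fail-walked)
pos 7 'a': at 0
pos 8 'd': at 7
pos 9 'a': at 12
pos 10 'c': at 13
pos 11 'b': at 14  emit P2@[11:11],P4@[8:11]
pos 12 'd': at 11 (fail-walked)  emit P3@[11:12]
pos 13 'a': at 12 (fail-walked)
pos 14 'c': at 13
pos 15 'b': at 14  emit P2@[15:15],P4@[12:15]
pos 16 'd': at 11 (fail-walked)  emit P3@[15:16]
pos 17 'c': at 8 (fail-walked)
pos 18 'b': at 1 (fail-walked)  emit P2@[18:18]
pos 19 'a': at 2
pos 20 'd': at 3
pos 21 'a': at 4
pos 22 'c': at 5
pos 23 'b': at 6  emit P0@[18:23],P2@[23:23],P4@[20:23]
pos 24 'b': at 1 (fail-walked)  emit P2@[24:24]
pos 25 'b': at 1 (fail-walked)  emit P2@[25:25]
pos 26 'd': at 11  emit P3@[25:26]
pos 27 'c': at 8 (fail-walked)
pos 28 'c': at 9
pos 29 'b': at 10  emit P1@[26:29],P2@[29:29]
pos 30 'd': at 11 (fail-walked)  emit P3@[29:30]
pos 31 'd': at 7 (fail-walked)
pos 32 'c': at 8
pos 33 'c': at 9
pos 34 'b': at 10  emit P1@[31:34],P2@[34:34]
pos 35 'b': at 1 (fail-walked)  emit P2@[35:35]
pos 36 'c': at 0 (fail-walked)
pos 37 'b': at 1  emit P2@[37:37]
pos 38 'b': at 1 (fail-walked)  emit P2@[38:38]
pos 39 'd': at 11  emit P3@[38:39]
pos 40 'd': at 7 (fail-walked)
pos 41 'd': at 7 (fail-walked)
pos 42 'a': at 12
pos 43 'd': at 7 (fail-walked)
pos 44 'c': at 8
pos 45 'c': at 9
pos 46 'd': at 7 (fail-walked)
pos 47 'b': at 1 (fail-walked)  emit P2@[47:47]
pos 48 'a': at 2
pos 49 'd': at 3
pos 50 'a': at 4
pos 51 'c': at 5
pos 52 'b': at 6  emit P0@[47:52],P2@[52:52],P4@[49:52]
pos 53 'd': at 11 (fail-walked)  emit P3@[52:53]
pos 54 'a': at 12 (fail-walked)
pos 55 'c': at 13
pos 56 'b': at 14  emit P2@[56:56],P4@[53:56]
pos 57 'd': at 11 (fail-walked)  emit P3@[56:57]
pos 58 'b': at 1 (fail-walked)  emit P2@[58:58]

Result: [[3,2],[3,4],[4,3],[11,2],[11,4],[12,3],[15,2],[15,4],[16,3],[18,2],[23,0],[23,2],[23,4],[24,2],[25,2],[26,3],[29,1],[29,2],[30,3],[34,1],[34,2],[35,2],[37,2],[38,2],[39,3],[47,2],[52,0],[52,2],[52,4],[53,3],[56,2],[56,4],[57,3],[58,2]]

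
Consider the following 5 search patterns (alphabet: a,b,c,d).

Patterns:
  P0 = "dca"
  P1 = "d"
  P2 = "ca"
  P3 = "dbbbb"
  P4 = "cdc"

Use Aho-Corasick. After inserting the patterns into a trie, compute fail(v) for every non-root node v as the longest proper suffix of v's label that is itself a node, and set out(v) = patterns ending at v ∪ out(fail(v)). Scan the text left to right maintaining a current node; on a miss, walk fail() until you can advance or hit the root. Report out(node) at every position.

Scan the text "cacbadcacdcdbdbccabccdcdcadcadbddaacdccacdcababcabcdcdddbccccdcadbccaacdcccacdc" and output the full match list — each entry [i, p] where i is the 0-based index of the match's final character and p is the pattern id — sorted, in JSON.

Construct AC machine:
Trie nodes:
  n0 'ε': c→4 d→1
  n1 'd': b→6 c→2  ←P1
  n2 'dc': a→3
  n3 'dca': ·  ←P0
  n4 'c': a→5 d→10
  n5 'ca': ·  ←P2
  n6 'db': b→7
  n7 'dbb': b→8
  n8 'dbbb': b→9
  n9 'dbbbb': ·  ←P3
  n10 'cd': c→11
  n11 'cdc': ·  ←P4

BFS fail/out derivation:
  fail(1) 'd': from fail(0)=0 chase 'd': 0 ⇒ 0;  out={1}∪out(0)={1}
  fail(4) 'c': from fail(0)=0 chase 'c': 0 ⇒ 0;  out=∅∪out(0)=∅
  fail(2) 'dc': from fail(1)=0 chase 'c': 0 ⇒ 4;  out=∅∪out(4)=∅
  fail(5) 'ca': from fail(4)=0 chase 'a': 0 ⇒ 0;  out={2}∪out(0)={2}
  fail(6) 'db': from fail(1)=0 chase 'b': 0 ⇒ 0;  out=∅∪out(0)=∅
  fail(10) 'cd': from fail(4)=0 chase 'd': 0 ⇒ 1;  out=∅∪out(1)={1}
  fail(3) 'dca': from fail(2)=4 chase 'a': 4 ⇒ 5;  out={0}∪out(5)={0,2}
  fail(7) 'dbb': from fail(6)=0 chase 'b': 0 ⇒ 0;  out=∅∪out(0)=∅
  fail(11) 'cdc': from fail(10)=1 chase 'c': 1 ⇒ 2;  out={4}∪out(2)={4}
  fail(8) 'dbbb': from fail(7)=0 chase 'b': 0 ⇒ 0;  out=∅∪out(0)=∅
  fail(9) 'dbbbb': from fail(8)=0 chase 'b': 0 ⇒ 0;  out={3}∪out(0)={3}

Run:
pos 0 'c': at 4
pos 1 'a': at 5  emit P2@[0:1]
pos 2 'c': at 4 (via fail)
pos 3 'b': at 0 (via fail)
pos 4 'a': at 0
pos 5 'd': at 1  emit P1@[5:5]
pos 6 'c': at 2
pos 7 'a': at 3  emit P0@[5:7],P2@[6:7]
pos 8 'c': at 4 (via fail)
pos 9 'd': at 10  emit P1@[9:9]
pos 10 'c': at 11  emit P4@[8:10]
pos 11 'd': at 10 (via fail)  emit P1@[11:11]
pos 12 'b': at 6 (via fail)
pos 13 'd': at 1 (via fail)  emit P1@[13:13]
pos 14 'b': at 6
pos 15 'c': at 4 (via fail)
pos 16 'c': at 4 (via fail)
pos 17 'a': at 5  emit P2@[16:17]
pos 18 'b': at 0 (via fail)
pos 19 'c': at 4
pos 20 'c': at 4 (via fail)
pos 21 'd': at 10  emit P1@[21:21]
pos 22 'c': at 11  emit P4@[20:22]
pos 23 'd': at 10 (via fail)  emit P1@[23:23]
pos 24 'c': at 11  emit P4@[22:24]
pos 25 'a': at 3 (via fail)  emit P0@[23:25],P2@[24:25]
pos 26 'd': at 1 (via fail)  emit P1@[26:26]
pos 27 'c': at 2
pos 28 'a': at 3  emit P0@[26:28],P2@[27:28]
pos 29 'd': at 1 (via fail)  emit P1@[29:29]
pos 30 'b': at 6
pos 31 'd': at 1 (via fail)  emit P1@[31:31]
pos 32 'd': at 1 (via fail)  emit P1@[32:32]
pos 33 'a': at 0 (via fail)
pos 34 'a': at 0
pos 35 'c': at 4
pos 36 'd': at 10  emit P1@[36:36]
pos 37 'c': at 11  emit P4@[35:37]
pos 38 'c': at 4 (via fail)
pos 39 'a': at 5  emit P2@[38:39]
pos 40 'c': at 4 (via fail)
pos 41 'd': at 10  emit P1@[41:41]
pos 42 'c': at 11  emit P4@[40:42]
pos 43 'a': at 3 (via fail)  emit P0@[41:43],P2@[42:43]
pos 44 'b': at 0 (via fail)
pos 45 'a': at 0
pos 46 'b': at 0
pos 47 'c': at 4
pos 48 'a': at 5  emit P2@[47:48]
pos 49 'b': at 0 (via fail)
pos 50 'c': at 4
pos 51 'd': at 10  emit P1@[51:51]
pos 52 'c': at 11  emit P4@[50:52]
pos 53 'd': at 10 (via fail)  emit P1@[53:53]
pos 54 'd': at 1 (via fail)  emit P1@[54:54]
pos 55 'd': at 1 (via fail)  emit P1@[55:55]
pos 56 'b': at 6
pos 57 'c': at 4 (via fail)
pos 58 'c': at 4 (via fail)
pos 59 'c': at 4 (via fail)
pos 60 'c': at 4 (via fail)
pos 61 'd': at 10  emit P1@[61:61]
pos 62 'c': at 11  emit P4@[60:62]
pos 63 'a': at 3 (via fail)  emit P0@[61:63],P2@[62:63]
pos 64 'd': at 1 (via fail)  emit P1@[64:64]
pos 65 'b': at 6
pos 66 'c': at 4 (via fail)
pos 67 'c': at 4 (via fail)
pos 68 'a': at 5  emit P2@[67:68]
pos 69 'a': at 0 (via fail)
pos 70 'c': at 4
pos 71 'd': at 10  emit P1@[71:71]
pos 72 'c': at 11  emit P4@[70:72]
pos 73 'c': at 4 (via fail)
pos 74 'c': at 4 (via fail)
pos 75 'a': at 5  emit P2@[74:75]
pos 76 'c': at 4 (via fail)
pos 77 'd': at 10  emit P1@[77:77]
pos 78 'c': at 11  emit P4@[76:78]

Matches: [[1,2],[5,1],[7,0],[7,2],[9,1],[10,4],[11,1],[13,1],[17,2],[21,1],[22,4],[23,1],[24,4],[25,0],[25,2],[26,1],[28,0],[28,2],[29,1],[31,1],[32,1],[36,1],[37,4],[39,2],[41,1],[42,4],[43,0],[43,2],[48,2],[51,1],[52,4],[53,1],[54,1],[55,1],[61,1],[62,4],[63,0],[63,2],[64,1],[68,2],[71,1],[72,4],[75,2],[77,1],[78,4]]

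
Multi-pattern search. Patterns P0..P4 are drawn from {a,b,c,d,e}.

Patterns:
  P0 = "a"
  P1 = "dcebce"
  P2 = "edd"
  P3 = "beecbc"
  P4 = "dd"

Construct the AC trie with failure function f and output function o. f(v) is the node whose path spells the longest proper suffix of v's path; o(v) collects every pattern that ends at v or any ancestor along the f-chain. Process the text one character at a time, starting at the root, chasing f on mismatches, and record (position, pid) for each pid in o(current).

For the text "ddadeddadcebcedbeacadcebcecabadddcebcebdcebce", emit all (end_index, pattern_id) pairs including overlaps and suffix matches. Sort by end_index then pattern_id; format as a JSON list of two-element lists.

Build automaton:
Trie (insert patterns):
  0='ε' goto a→1 b→11 d→2 e→8
  1='a' goto ·  [P0 ends]
  2='d' goto c→3 d→17
  3='dc' goto e→4
  4='dce' goto b→5
  5='dceb' goto c→6
  6='dcebc' goto e→7
  7='dcebce' goto ·  [P1 ends]
  8='e' goto d→9
  9='ed' goto d→10
  10='edd' goto ·  [P2 ends]
  11='b' goto e→12
  12='be' goto e→13
  13='bee' goto c→14
  14='beec' goto b→15
  15='beecb' goto c→16
  16='beecbc' goto ·  [P3 ends]
  17='dd' goto ·  [P4 ends]

BFS fail/out derivation:
  n1('a'): parent n0 fail=0; on 'a' 0 → fail=0;  out {0}∪∅={0}
  n2('d'): parent n0 fail=0; on 'd' 0 → fail=0;  out ∅∪∅=∅
  n8('e'): parent n0 fail=0; on 'e' 0 → fail=0;  out ∅∪∅=∅
  n11('b'): parent n0 fail=0; on 'b' 0 → fail=0;  out ∅∪∅=∅
  n3('dc'): parent n2 fail=0; on 'c' 0 → fail=0;  out ∅∪∅=∅
  n9('ed'): parent n8 fail=0; on 'd' 0 → fail=2;  out ∅∪∅=∅
  n12('be'): parent n11 fail=0; on 'e' 0 → fail=8;  out ∅∪∅=∅
  n17('dd'): parent n2 fail=0; on 'd' 0 → fail=2;  out {4}∪∅={4}
  n4('dce'): parent n3 fail=0; on 'e' 0 → fail=8;  out ∅∪∅=∅
  n10('edd'): parent n9 fail=2; on 'd' 2 → fail=17;  out {2}∪{4}={2,4}
  n13('bee'): parent n12 fail=8; on 'e' 8→0 → fail=8;  out ∅∪∅=∅
  n5('dceb'): parent n4 fail=8; on 'b' 8→0 → fail=11;  out ∅∪∅=∅
  n14('beec'): parent n13 fail=8; on 'c' 8→0 → fail=0;  out ∅∪∅=∅
  n6('dcebc'): parent n5 fail=11; on 'c' 11→0 → fail=0;  out ∅∪∅=∅
  n15('beecb'): parent n14 fail=0; on 'b' 0 → fail=11;  out ∅∪∅=∅
  n7('dcebce'): parent n6 fail=0; on 'e' 0 → fail=8;  out {1}∪∅={1}
  n16('beecbc'): parent n15 fail=11; on 'c' 11→0 → fail=0;  out {3}∪∅={3}

Text stream:
pos 0 'd': at 2
pos 1 'd': at 17  → match P4@[0:1]
pos 2 'a': at 1 (fail-walked)  → match P0@[2:2]
pos 3 'd': at 2 (fail-walked)
pos 4 'e': at 8 (fail-walked)
pos 5 'd': at 9
pos 6 'd': at 10  → match P2@[4:6],P4@[5:6]
pos 7 'a': at 1 (fail-walked)  → match P0@[7:7]
pos 8 'd': at 2 (fail-walked)
pos 9 'c': at 3
pos 10 'e': at 4
pos 11 'b': at 5
pos 12 'c': at 6
pos 13 'e': at 7  → match P1@[8:13]
pos 14 'd': at 9 (fail-walked)
pos 15 'b': at 11 (fail-walked)
pos 16 'e': at 12
pos 17 'a': at 1 (fail-walked)  → match P0@[17:17]
pos 18 'c': at 0 (fail-walked)
pos 19 'a': at 1  → match P0@[19:19]
pos 20 'd': at 2 (fail-walked)
pos 21 'c': at 3
pos 22 'e': at 4
pos 23 'b': at 5
pos 24 'c': at 6
pos 25 'e': at 7  → match P1@[20:25]
pos 26 'c': at 0 (fail-walked)
pos 27 'a': at 1  → match P0@[27:27]
pos 28 'b': at 11 (fail-walked)
pos 29 'a': at 1 (fail-walked)  → match P0@[29:29]
pos 30 'd': at 2 (fail-walked)
pos 31 'd': at 17  → match P4@[30:31]
pos 32 'd': at 17 (fail-walked)  → match P4@[31:32]
pos 33 'c': at 3 (fail-walked)
pos 34 'e': at 4
pos 35 'b': at 5
pos 36 'c': at 6
pos 37 'e': at 7  → match P1@[32:37]
pos 38 'b': at 11 (fail-walked)
pos 39 'd': at 2 (fail-walked)
pos 40 'c': at 3
pos 41 'e': at 4
pos 42 'b': at 5
pos 43 'c': at 6
pos 44 'e': at 7  → match P1@[39:44]

Result: [[1,4],[2,0],[6,2],[6,4],[7,0],[13,1],[17,0],[19,0],[25,1],[27,0],[29,0],[31,4],[32,4],[37,1],[44,1]]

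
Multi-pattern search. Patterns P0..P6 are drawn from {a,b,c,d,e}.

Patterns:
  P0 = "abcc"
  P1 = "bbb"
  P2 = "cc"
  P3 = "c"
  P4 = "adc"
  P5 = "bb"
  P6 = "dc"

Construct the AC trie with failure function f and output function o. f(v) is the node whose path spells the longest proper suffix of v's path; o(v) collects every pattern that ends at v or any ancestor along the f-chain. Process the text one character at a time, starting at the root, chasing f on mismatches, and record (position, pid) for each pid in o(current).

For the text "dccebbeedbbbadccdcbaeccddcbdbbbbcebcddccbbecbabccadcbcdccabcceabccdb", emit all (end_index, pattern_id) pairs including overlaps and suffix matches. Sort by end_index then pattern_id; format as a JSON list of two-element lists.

Construct AC machine:
Trie (insert patterns):
  0='ε' goto a→1 b→5 c→8 d→12
  1='a' goto b→2 d→10
  2='ab' goto c→3
  3='abc' goto c→4
  4='abcc' goto ·  [P0 ends]
  5='b' goto b→6
  6='bb' goto b→7  [P5 ends]
  7='bbb' goto ·  [P1 ends]
  8='c' goto c→9  [P3 ends]
  9='cc' goto ·  [P2 ends]
  10='ad' goto c→11
  11='adc' goto ·  [P4 ends]
  12='d' goto c→13
  13='dc' goto ·  [P6 ends]

Failure links (BFS by depth):
  n1('a'): parent n0 fail=0; on 'a' 0 → fail=0;  out ∅∪∅=∅
  n5('b'): parent n0 fail=0; on 'b' 0 → fail=0;  out ∅∪∅=∅
  n8('c'): parent n0 fail=0; on 'c' 0 → fail=0;  out {3}∪∅={3}
  n12('d'): parent n0 fail=0; on 'd' 0 → fail=0;  out ∅∪∅=∅
  n2('ab'): parent n1 fail=0; on 'b' 0 → fail=5;  out ∅∪∅=∅
  n6('bb'): parent n5 fail=0; on 'b' 0 → fail=5;  out {5}∪∅={5}
  n9('cc'): parent n8 fail=0; on 'c' 0 → fail=8;  out {2}∪{3}={2,3}
  n10('ad'): parent n1 fail=0; on 'd' 0 → fail=12;  out ∅∪∅=∅
  n13('dc'): parent n12 fail=0; on 'c' 0 → fail=8;  out {6}∪{3}={3,6}
  n3('abc'): parent n2 fail=5; on 'c' 5→0 → fail=8;  out ∅∪{3}={3}
  n7('bbb'): parent n6 fail=5; on 'b' 5 → fail=6;  out {1}∪{5}={1,5}
  n11('adc'): parent n10 fail=12; on 'c' 12 → fail=13;  out {4}∪{3,6}={3,4,6}
  n4('abcc'): parent n3 fail=8; on 'c' 8 → fail=9;  out {0}∪{2,3}={0,2,3}

Scan:
[0] read 'd'  n0⇒n12
[1] read 'c'  n12⇒n13  → match P3@[1:1],P6@[0:1]
[2] read 'c'  n13⇒n9 (fail-walked)  → match P2@[1:2],P3@[2:2]
[3] read 'e'  n9⇒n0 (fail-walked)
[4] read 'b'  n0⇒n5
[5] read 'b'  n5⇒n6  → match P5@[4:5]
[6] read 'e'  n6⇒n0 (fail-walked)
[7] read 'e'  n0⇒n0
[8] read 'd'  n0⇒n12
[9] read 'b'  n12⇒n5 (fail-walked)
[10] read 'b'  n5⇒n6  → match P5@[9:10]
[11] read 'b'  n6⇒n7  → match P1@[9:11],P5@[10:11]
[12] read 'a'  n7⇒n1 (fail-walked)
[13] read 'd'  n1⇒n10
[14] read 'c'  n10⇒n11  → match P3@[14:14],P4@[12:14],P6@[13:14]
[15] read 'c'  n11⇒n9 (fail-walked)  → match P2@[14:15],P3@[15:15]
[16] read 'd'  n9⇒n12 (fail-walked)
[17] read 'c'  n12⇒n13  → match P3@[17:17],P6@[16:17]
[18] read 'b'  n13⇒n5 (fail-walked)
[19] read 'a'  n5⇒n1 (fail-walked)
[20] read 'e'  n1⇒n0 (fail-walked)
[21] read 'c'  n0⇒n8  → match P3@[21:21]
[22] read 'c'  n8⇒n9  → match P2@[21:22],P3@[22:22]
[23] read 'd'  n9⇒n12 (fail-walked)
[24] read 'd'  n12⇒n12 (fail-walked)
[25] read 'c'  n12⇒n13  → match P3@[25:25],P6@[24:25]
[26] read 'b'  n13⇒n5 (fail-walked)
[27] read 'd'  n5⇒n12 (fail-walked)
[28] read 'b'  n12⇒n5 (fail-walked)
[29] read 'b'  n5⇒n6  → match P5@[28:29]
[30] read 'b'  n6⇒n7  → match P1@[28:30],P5@[29:30]
[31] read 'b'  n7⇒n7 (fail-walked)  → match P1@[29:31],P5@[30:31]
[32] read 'c'  n7⇒n8 (fail-walked)  → match P3@[32:32]
[33] read 'e'  n8⇒n0 (fail-walked)
[34] read 'b'  n0⇒n5
[35] read 'c'  n5⇒n8 (fail-walked)  → match P3@[35:35]
[36] read 'd'  n8⇒n12 (fail-walked)
[37] read 'd'  n12⇒n12 (fail-walked)
[38] read 'c'  n12⇒n13  → match P3@[38:38],P6@[37:38]
[39] read 'c'  n13⇒n9 (fail-walked)  → match P2@[38:39],P3@[39:39]
[40] read 'b'  n9⇒n5 (fail-walked)
[41] read 'b'  n5⇒n6  → match P5@[40:41]
[42] read 'e'  n6⇒n0 (fail-walked)
[43] read 'c'  n0⇒n8  → match P3@[43:43]
[44] read 'b'  n8⇒n5 (fail-walked)
[45] read 'a'  n5⇒n1 (fail-walked)
[46] read 'b'  n1⇒n2
[47] read 'c'  n2⇒n3  → match P3@[47:47]
[48] read 'c'  n3⇒n4  → match P0@[45:48],P2@[47:48],P3@[48:48]
[49] read 'a'  n4⇒n1 (fail-walked)
[50] read 'd'  n1⇒n10
[51] read 'c'  n10⇒n11  → match P3@[51:51],P4@[49:51],P6@[50:51]
[52] read 'b'  n11⇒n5 (fail-walked)
[53] read 'c'  n5⇒n8 (fail-walked)  → match P3@[53:53]
[54] read 'd'  n8⇒n12 (fail-walked)
[55] read 'c'  n12⇒n13  → match P3@[55:55],P6@[54:55]
[56] read 'c'  n13⇒n9 (fail-walked)  → match P2@[55:56],P3@[56:56]
[57] read 'a'  n9⇒n1 (fail-walked)
[58] read 'b'  n1⇒n2
[59] read 'c'  n2⇒n3  → match P3@[59:59]
[60] read 'c'  n3⇒n4  → match P0@[57:60],P2@[59:60],P3@[60:60]
[61] read 'e'  n4⇒n0 (fail-walked)
[62] read 'a'  n0⇒n1
[63] read 'b'  n1⇒n2
[64] read 'c'  n2⇒n3  → match P3@[64:64]
[65] read 'c'  n3⇒n4  → match P0@[62:65],P2@[64:65],P3@[65:65]
[66] read 'd'  n4⇒n12 (fail-walked)
[67] read 'b'  n12⇒n5 (fail-walked)

Result: [[1,3],[1,6],[2,2],[2,3],[5,5],[10,5],[11,1],[11,5],[14,3],[14,4],[14,6],[15,2],[15,3],[17,3],[17,6],[21,3],[22,2],[22,3],[25,3],[25,6],[29,5],[30,1],[30,5],[31,1],[31,5],[32,3],[35,3],[38,3],[38,6],[39,2],[39,3],[41,5],[43,3],[47,3],[48,0],[48,2],[48,3],[51,3],[51,4],[51,6],[53,3],[55,3],[55,6],[56,2],[56,3],[59,3],[60,0],[60,2],[60,3],[64,3],[65,0],[65,2],[65,3]]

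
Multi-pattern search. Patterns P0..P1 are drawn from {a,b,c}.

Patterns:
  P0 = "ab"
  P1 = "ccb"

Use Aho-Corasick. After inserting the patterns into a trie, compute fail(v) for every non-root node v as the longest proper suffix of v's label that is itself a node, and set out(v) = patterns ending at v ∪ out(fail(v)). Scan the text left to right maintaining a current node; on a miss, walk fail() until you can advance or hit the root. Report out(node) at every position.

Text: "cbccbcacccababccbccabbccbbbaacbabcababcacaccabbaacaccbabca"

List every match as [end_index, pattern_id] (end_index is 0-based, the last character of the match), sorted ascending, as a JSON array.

Construct AC machine:
Trie nodes:
  0='ε' goto a→1 c→3
  1='a' goto b→2
  2='ab' goto ·  [P0 ends]
  3='c' goto c→4
  4='cc' goto b→5
  5='ccb' goto ·  [P1 ends]

Failure links (BFS by depth):
  n1('a'): parent n0 fail=0; on 'a' 0 → fail=0;  out ∅∪∅=∅
  n3('c'): parent n0 fail=0; on 'c' 0 → fail=0;  out ∅∪∅=∅
  n2('ab'): parent n1 fail=0; on 'b' 0 → fail=0;  out {0}∪∅={0}
  n4('cc'): parent n3 fail=0; on 'c' 0 → fail=3;  out ∅∪∅=∅
  n5('ccb'): parent n4 fail=3; on 'b' 3→0 → fail=0;  out {1}∪∅={1}

Run:
pos 0 'c': at 3
pos 1 'b': at 0 (via fail)
pos 2 'c': at 3
pos 3 'c': at 4
pos 4 'b': at 5  emit P1@[2:4]
pos 5 'c': at 3 (via fail)
pos 6 'a': at 1 (via fail)
pos 7 'c': at 3 (via fail)
pos 8 'c': at 4
pos 9 'c': at 4 (via fail)
pos 10 'a': at 1 (via fail)
pos 11 'b': at 2  emit P0@[10:11]
pos 12 'a': at 1 (via fail)
pos 13 'b': at 2  emit P0@[12:13]
pos 14 'c': at 3 (via fail)
pos 15 'c': at 4
pos 16 'b': at 5  emit P1@[14:16]
pos 17 'c': at 3 (via fail)
pos 18 'c': at 4
pos 19 'a': at 1 (via fail)
pos 20 'b': at 2  emit P0@[19:20]
pos 21 'b': at 0 (via fail)
pos 22 'c': at 3
pos 23 'c': at 4
pos 24 'b': at 5  emit P1@[22:24]
pos 25 'b': at 0 (via fail)
pos 26 'b': at 0
pos 27 'a': at 1
pos 28 'a': at 1 (via fail)
pos 29 'c': at 3 (via fail)
pos 30 'b': at 0 (via fail)
pos 31 'a': at 1
pos 32 'b': at 2  emit P0@[31:32]
pos 33 'c': at 3 (via fail)
pos 34 'a': at 1 (via fail)
pos 35 'b': at 2  emit P0@[34:35]
pos 36 'a': at 1 (via fail)
pos 37 'b': at 2  emit P0@[36:37]
pos 38 'c': at 3 (via fail)
pos 39 'a': at 1 (via fail)
pos 40 'c': at 3 (via fail)
pos 41 'a': at 1 (via fail)
pos 42 'c': at 3 (via fail)
pos 43 'c': at 4
pos 44 'a': at 1 (via fail)
pos 45 'b': at 2  emit P0@[44:45]
pos 46 'b': at 0 (via fail)
pos 47 'a': at 1
pos 48 'a': at 1 (via fail)
pos 49 'c': at 3 (via fail)
pos 50 'a': at 1 (via fail)
pos 51 'c': at 3 (via fail)
pos 52 'c': at 4
pos 53 'b': at 5  emit P1@[51:53]
pos 54 'a': at 1 (via fail)
pos 55 'b': at 2  emit P0@[54:55]
pos 56 'c': at 3 (via fail)
pos 57 'a': at 1 (via fail)

All matches (sorted): [[4,1],[11,0],[13,0],[16,1],[20,0],[24,1],[32,0],[35,0],[37,0],[45,0],[53,1],[55,0]]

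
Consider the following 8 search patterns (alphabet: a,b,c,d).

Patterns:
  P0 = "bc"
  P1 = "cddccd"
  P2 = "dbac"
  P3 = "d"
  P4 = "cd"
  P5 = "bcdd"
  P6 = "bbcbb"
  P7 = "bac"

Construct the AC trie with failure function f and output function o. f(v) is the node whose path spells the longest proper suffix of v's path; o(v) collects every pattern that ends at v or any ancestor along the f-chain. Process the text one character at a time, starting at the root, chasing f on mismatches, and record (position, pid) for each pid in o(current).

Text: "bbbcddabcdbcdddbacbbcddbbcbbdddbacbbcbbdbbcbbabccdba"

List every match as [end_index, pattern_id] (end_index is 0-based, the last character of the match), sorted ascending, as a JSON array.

Construct AC machine:
Trie (insert patterns):
  0='ε' goto b→1 c→3 d→9
  1='b' goto a→19 b→15 c→2
  2='bc' goto d→13  [P0 ends]
  3='c' goto d→4
  4='cd' goto d→5  [P4 ends]
  5='cdd' goto c→6
  6='cddc' goto c→7
  7='cddcc' goto d→8
  8='cddccd' goto ·  [P1 ends]
  9='d' goto b→10  [P3 ends]
  10='db' goto a→11
  11='dba' goto c→12
  12='dbac' goto ·  [P2 ends]
  13='bcd' goto d→14
  14='bcdd' goto ·  [P5 ends]
  15='bb' goto c→16
  16='bbc' goto b→17
  17='bbcb' goto b→18
  18='bbcbb' goto ·  [P6 ends]
  19='ba' goto c→20
  20='bac' goto ·  [P7 ends]

BFS fail/out derivation:
  n1('b'): parent n0 fail=0; on 'b' 0 → fail=0;  out ∅∪∅=∅
  n3('c'): parent n0 fail=0; on 'c' 0 → fail=0;  out ∅∪∅=∅
  n9('d'): parent n0 fail=0; on 'd' 0 → fail=0;  out {3}∪∅={3}
  n2('bc'): parent n1 fail=0; on 'c' 0 → fail=3;  out {0}∪∅={0}
  n4('cd'): parent n3 fail=0; on 'd' 0 → fail=9;  out {4}∪{3}={3,4}
  n10('db'): parent n9 fail=0; on 'b' 0 → fail=1;  out ∅∪∅=∅
  n15('bb'): parent n1 fail=0; on 'b' 0 → fail=1;  out ∅∪∅=∅
  n19('ba'): parent n1 fail=0; on 'a' 0 → fail=0;  out ∅∪∅=∅
  n5('cdd'): parent n4 fail=9; on 'd' 9→0 → fail=9;  out ∅∪{3}={3}
  n11('dba'): parent n10 fail=1; on 'a' 1 → fail=19;  out ∅∪∅=∅
  n13('bcd'): parent n2 fail=3; on 'd' 3 → fail=4;  out ∅∪{3,4}={3,4}
  n16('bbc'): parent n15 fail=1; on 'c' 1 → fail=2;  out ∅∪{0}={0}
  n20('bac'): parent n19 fail=0; on 'c' 0 → fail=3;  out {7}∪∅={7}
  n6('cddc'): parent n5 fail=9; on 'c' 9→0 → fail=3;  out ∅∪∅=∅
  n12('dbac'): parent n11 fail=19; on 'c' 19 → fail=20;  out {2}∪{7}={2,7}
  n14('bcdd'): parent n13 fail=4; on 'd' 4 → fail=5;  out {5}∪{3}={3,5}
  n17('bbcb'): parent n16 fail=2; on 'b' 2→3→0 → fail=1;  out ∅∪∅=∅
  n7('cddcc'): parent n6 fail=3; on 'c' 3→0 → fail=3;  out ∅∪∅=∅
  n18('bbcbb'): parent n17 fail=1; on 'b' 1 → fail=15;  out {6}∪∅={6}
  n8('cddccd'): parent n7 fail=3; on 'd' 3 → fail=4;  out {1}∪{3,4}={1,3,4}

Text stream:
pos 0 'b': at 1
pos 1 'b': at 15
pos 2 'b': at 15 (via fail)
pos 3 'c': at 16  ** P0@[2:3]
pos 4 'd': at 13 (via fail)  ** P3@[4:4],P4@[3:4]
pos 5 'd': at 14  ** P3@[5:5],P5@[2:5]
pos 6 'a': at 0 (via fail)
pos 7 'b': at 1
pos 8 'c': at 2  ** P0@[7:8]
pos 9 'd': at 13  ** P3@[9:9],P4@[8:9]
pos 10 'b': at 10 (via fail)
pos 11 'c': at 2 (via fail)  ** P0@[10:11]
pos 12 'd': at 13  ** P3@[12:12],P4@[11:12]
pos 13 'd': at 14  ** P3@[13:13],P5@[10:13]
pos 14 'd': at 9 (via fail)  ** P3@[14:14]
pos 15 'b': at 10
pos 16 'a': at 11
pos 17 'c': at 12  ** P2@[14:17],P7@[15:17]
pos 18 'b': at 1 (via fail)
pos 19 'b': at 15
pos 20 'c': at 16  ** P0@[19:20]
pos 21 'd': at 13 (via fail)  ** P3@[21:21],P4@[20:21]
pos 22 'd': at 14  ** P3@[22:22],P5@[19:22]
pos 23 'b': at 10 (via fail)
pos 24 'b': at 15 (via fail)
pos 25 'c': at 16  ** P0@[24:25]
pos 26 'b': at 17
pos 27 'b': at 18  ** P6@[23:27]
pos 28 'd': at 9 (via fail)  ** P3@[28:28]
pos 29 'd': at 9 (via fail)  ** P3@[29:29]
pos 30 'd': at 9 (via fail)  ** P3@[30:30]
pos 31 'b': at 10
pos 32 'a': at 11
pos 33 'c': at 12  ** P2@[30:33],P7@[31:33]
pos 34 'b': at 1 (via fail)
pos 35 'b': at 15
pos 36 'c': at 16  ** P0@[35:36]
pos 37 'b': at 17
pos 38 'b': at 18  ** P6@[34:38]
pos 39 'd': at 9 (via fail)  ** P3@[39:39]
pos 40 'b': at 10
pos 41 'b': at 15 (via fail)
pos 42 'c': at 16  ** P0@[41:42]
pos 43 'b': at 17
pos 44 'b': at 18  ** P6@[40:44]
pos 45 'a': at 19 (via fail)
pos 46 'b': at 1 (via fail)
pos 47 'c': at 2  ** P0@[46:47]
pos 48 'c': at 3 (via fail)
pos 49 'd': at 4  ** P3@[49:49],P4@[48:49]
pos 50 'b': at 10 (via fail)
pos 51 'a': at 11

Result: [[3,0],[4,3],[4,4],[5,3],[5,5],[8,0],[9,3],[9,4],[11,0],[12,3],[12,4],[13,3],[13,5],[14,3],[17,2],[17,7],[20,0],[21,3],[21,4],[22,3],[22,5],[25,0],[27,6],[28,3],[29,3],[30,3],[33,2],[33,7],[36,0],[38,6],[39,3],[42,0],[44,6],[47,0],[49,3],[49,4]]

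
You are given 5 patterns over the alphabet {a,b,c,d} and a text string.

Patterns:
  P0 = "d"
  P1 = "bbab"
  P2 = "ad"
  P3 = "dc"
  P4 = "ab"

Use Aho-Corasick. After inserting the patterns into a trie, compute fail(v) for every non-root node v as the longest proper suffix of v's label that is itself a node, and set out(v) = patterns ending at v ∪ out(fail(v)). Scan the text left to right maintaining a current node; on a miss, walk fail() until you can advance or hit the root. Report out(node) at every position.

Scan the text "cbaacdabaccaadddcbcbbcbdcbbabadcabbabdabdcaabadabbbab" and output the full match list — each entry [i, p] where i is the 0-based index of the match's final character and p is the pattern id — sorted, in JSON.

Build:
Trie (insert patterns):
  0='ε' goto a→6 b→2 d→1
  1='d' goto c→8  ←P0
  2='b' goto b→3
  3='bb' goto a→4
  4='bba' goto b→5
  5='bbab' goto ·  ←P1
  6='a' goto b→9 d→7
  7='ad' goto ·  ←P2
  8='dc' goto ·  ←P3
  9='ab' goto ·  ←P4

Failure links (BFS by depth):
  n1('d'): parent n0 fail=0; on 'd' 0 → fail=0;  out {0}∪∅={0}
  n2('b'): parent n0 fail=0; on 'b' 0 → fail=0;  out ∅∪∅=∅
  n6('a'): parent n0 fail=0; on 'a' 0 → fail=0;  out ∅∪∅=∅
  n3('bb'): parent n2 fail=0; on 'b' 0 → fail=2;  out ∅∪∅=∅
  n7('ad'): parent n6 fail=0; on 'd' 0 → fail=1;  out {2}∪{0}={0,2}
  n8('dc'): parent n1 fail=0; on 'c' 0 → fail=0;  out {3}∪∅={3}
  n9('ab'): parent n6 fail=0; on 'b' 0 → fail=2;  out {4}∪∅={4}
  n4('bba'): parent n3 fail=2; on 'a' 2→0 → fail=6;  out ∅∪∅=∅
  n5('bbab'): parent n4 fail=6; on 'b' 6 → fail=9;  out {1}∪{4}={1,4}

Text stream:
i=0 'c': node 0→0
i=1 'b': node 0→2
i=2 'a': node 2→6 (fail-walked)
i=3 'a': node 6→6 (fail-walked)
i=4 'c': node 6→0 (fail-walked)
i=5 'd': node 0→1  → match P0@[5:5]
i=6 'a': node 1→6 (fail-walked)
i=7 'b': node 6→9  → match P4@[6:7]
i=8 'a': node 9→6 (fail-walked)
i=9 'c': node 6→0 (fail-walked)
i=10 'c': node 0→0
i=11 'a': node 0→6
i=12 'a': node 6→6 (fail-walked)
i=13 'd': node 6→7  → match P0@[13:13],P2@[12:13]
i=14 'd': node 7→1 (fail-walked)  → match P0@[14:14]
i=15 'd': node 1→1 (fail-walked)  → match P0@[15:15]
i=16 'c': node 1→8  → match P3@[15:16]
i=17 'b': node 8→2 (fail-walked)
i=18 'c': node 2→0 (fail-walked)
i=19 'b': node 0→2
i=20 'b': node 2→3
i=21 'c': node 3→0 (fail-walked)
i=22 'b': node 0→2
i=23 'd': node 2→1 (fail-walked)  → match P0@[23:23]
i=24 'c': node 1→8  → match P3@[23:24]
i=25 'b': node 8→2 (fail-walked)
i=26 'b': node 2→3
i=27 'a': node 3→4
i=28 'b': node 4→5  → match P1@[25:28],P4@[27:28]
i=29 'a': node 5→6 (fail-walked)
i=30 'd': node 6→7  → match P0@[30:30],P2@[29:30]
i=31 'c': node 7→8 (fail-walked)  → match P3@[30:31]
i=32 'a': node 8→6 (fail-walked)
i=33 'b': node 6→9  → match P4@[32:33]
i=34 'b': node 9→3 (fail-walked)
i=35 'a': node 3→4
i=36 'b': node 4→5  → match P1@[33:36],P4@[35:36]
i=37 'd': node 5→1 (fail-walked)  → match P0@[37:37]
i=38 'a': node 1→6 (fail-walked)
i=39 'b': node 6→9  → match P4@[38:39]
i=40 'd': node 9→1 (fail-walked)  → match P0@[40:40]
i=41 'c': node 1→8  → match P3@[40:41]
i=42 'a': node 8→6 (fail-walked)
i=43 'a': node 6→6 (fail-walked)
i=44 'b': node 6→9  → match P4@[43:44]
i=45 'a': node 9→6 (fail-walked)
i=46 'd': node 6→7  → match P0@[46:46],P2@[45:46]
i=47 'a': node 7→6 (fail-walked)
i=48 'b': node 6→9  → match P4@[47:48]
i=49 'b': node 9→3 (fail-walked)
i=50 'b': node 3→3 (fail-walked)
i=51 'a': node 3→4
i=52 'b': node 4→5  → match P1@[49:52],P4@[51:52]

Matches: [[5,0],[7,4],[13,0],[13,2],[14,0],[15,0],[16,3],[23,0],[24,3],[28,1],[28,4],[30,0],[30,2],[31,3],[33,4],[36,1],[36,4],[37,0],[39,4],[40,0],[41,3],[44,4],[46,0],[46,2],[48,4],[52,1],[52,4]]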